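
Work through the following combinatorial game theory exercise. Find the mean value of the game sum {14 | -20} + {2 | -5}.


G1 = {14 | -20}, G2 = {2 | -5}
Each is a switch {a | b} with numbers a > b; its mean value is (a + b)/2, and mean value is additive over game sums: m(G1 + G2) = m(G1) + m(G2).
Mean of G1 = (14 + (-20))/2 = -6/2 = -3
Mean of G2 = (2 + (-5))/2 = -3/2 = -3/2
Mean of G1 + G2 = -3 + -3/2 = -9/2

-9/2


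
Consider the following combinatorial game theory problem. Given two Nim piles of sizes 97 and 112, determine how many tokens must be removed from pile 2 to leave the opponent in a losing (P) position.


Piles: 97 and 112
Current XOR: 97 XOR 112 = 17 (non-zero, so this is an N-position).
To make the XOR zero, we need to find a move that balances the piles.
For pile 2 (size 112): target = 112 XOR 17 = 97
We reduce pile 2 from 112 to 97.
Tokens removed: 112 - 97 = 15
Verification: 97 XOR 97 = 0

15


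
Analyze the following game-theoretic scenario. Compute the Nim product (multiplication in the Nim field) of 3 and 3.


Nim multiplication is bilinear over XOR: (u XOR v) * w = (u*w) XOR (v*w).
So we split each operand into its bit components and XOR the pairwise Nim products.
3 = 1 + 2 (as XOR of powers of 2).
3 = 1 + 2 (as XOR of powers of 2).
Using the standard Nim-product table on single bits:
  2*2 = 3,   2*4 = 8,   2*8 = 12,
  4*4 = 6,   4*8 = 11,  8*8 = 13,
and  1*x = x (identity), k*l = l*k (commutative).
Pairwise Nim products:
  1 * 1 = 1
  1 * 2 = 2
  2 * 1 = 2
  2 * 2 = 3
XOR them: 1 XOR 2 XOR 2 XOR 3 = 2.
Result: 3 * 3 = 2 (in Nim).

2


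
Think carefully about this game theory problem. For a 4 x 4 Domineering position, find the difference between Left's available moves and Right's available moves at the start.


Board is 4 x 4 (rows x cols).
Left (vertical) placements: (rows-1) * cols = 3 * 4 = 12
Right (horizontal) placements: rows * (cols-1) = 4 * 3 = 12
Advantage = Left - Right = 12 - 12 = 0

0


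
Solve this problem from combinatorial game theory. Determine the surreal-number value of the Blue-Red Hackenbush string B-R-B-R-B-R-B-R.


Edges (from ground): B-R-B-R-B-R-B-R
By Berlekamp's sign-expansion rule, a Blue-Red Hackenbush stalk has the value of the surreal number whose sign sequence is the edge sequence with B -> + and R -> -.
Sign sequence: +-+-+-+-
Trace the sign expansion in the surreal number tree, starting from 0:
Edge 1: B (sign +) -> bounds (0, +inf), value = 1
Edge 2: R (sign -) -> bounds (0, 1), value = 1/2
Edge 3: B (sign +) -> bounds (1/2, 1), value = 3/4
Edge 4: R (sign -) -> bounds (1/2, 3/4), value = 5/8
Edge 5: B (sign +) -> bounds (5/8, 3/4), value = 11/16
Edge 6: R (sign -) -> bounds (5/8, 11/16), value = 21/32
Edge 7: B (sign +) -> bounds (21/32, 11/16), value = 43/64
Edge 8: R (sign -) -> bounds (21/32, 43/64), value = 85/128
Game value = 85/128

85/128


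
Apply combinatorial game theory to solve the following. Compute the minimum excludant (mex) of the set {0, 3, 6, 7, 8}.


Set = {0, 3, 6, 7, 8}
0 is in the set.
1 is NOT in the set. This is the mex.
mex = 1

1


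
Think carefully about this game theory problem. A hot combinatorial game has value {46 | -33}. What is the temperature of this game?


The game is {46 | -33}, a switch {a | b} with numbers a > b.
Cooling {a | b} by t gives {a - t | b + t}, which stops being hot when a - t = b + t, i.e. at t = (a - b)/2. So the temperature of a switch is (a - b)/2.
Temperature = (Left option - Right option) / 2
= (46 - (-33)) / 2
= 79 / 2
= 79/2

79/2


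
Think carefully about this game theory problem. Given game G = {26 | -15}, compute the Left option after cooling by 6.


Original game: {26 | -15} (a switch {a | b} with a > b).
Cooling by t (for t below the temperature (a - b)/2 = 41/2) taxes each move by t: {a | b} cooled by t is {a - t | b + t}.
Cooling amount: t = 6
Cooled Left option: 26 - 6 = 20
Cooled Right option: -15 + 6 = -9
Cooled game: {20 | -9}
Left option = 20

20


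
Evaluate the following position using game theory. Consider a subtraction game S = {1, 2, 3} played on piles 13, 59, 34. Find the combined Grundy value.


Subtraction set: {1, 2, 3}
For this subtraction set, G(n) = n mod 4 (period = max + 1 = 4).
Pile 1 (size 13): G(13) = 13 mod 4 = 1
Pile 2 (size 59): G(59) = 59 mod 4 = 3
Pile 3 (size 34): G(34) = 34 mod 4 = 2
Total Grundy value = XOR of all: 1 XOR 3 XOR 2 = 0

0


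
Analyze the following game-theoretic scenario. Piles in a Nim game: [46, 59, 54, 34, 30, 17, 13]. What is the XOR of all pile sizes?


We need the XOR (exclusive or) of all pile sizes.
After XOR-ing pile 1 (size 46): 0 XOR 46 = 46
After XOR-ing pile 2 (size 59): 46 XOR 59 = 21
After XOR-ing pile 3 (size 54): 21 XOR 54 = 35
After XOR-ing pile 4 (size 34): 35 XOR 34 = 1
After XOR-ing pile 5 (size 30): 1 XOR 30 = 31
After XOR-ing pile 6 (size 17): 31 XOR 17 = 14
After XOR-ing pile 7 (size 13): 14 XOR 13 = 3
The Nim-value of this position is 3.

3


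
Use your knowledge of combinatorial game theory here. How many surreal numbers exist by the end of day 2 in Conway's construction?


Day 0: {|} = 0 is born. Count = 1.
Day n: the number of surreal numbers born by day n is 2^(n+1) - 1.
By day 0: 2^1 - 1 = 1
By day 1: 2^2 - 1 = 3
By day 2: 2^3 - 1 = 7
By day 2: 7 surreal numbers.

7


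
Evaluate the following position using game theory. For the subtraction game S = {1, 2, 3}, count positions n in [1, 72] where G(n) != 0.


Subtraction set S = {1, 2, 3}, so G(n) = n mod 4.
G(n) = 0 when n is a multiple of 4.
Multiples of 4 in [1, 72]: 18
N-positions (nonzero Grundy) = 72 - 18 = 54

54


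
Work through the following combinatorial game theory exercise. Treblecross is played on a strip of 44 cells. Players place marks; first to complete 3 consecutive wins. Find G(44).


Treblecross: place X on empty cells; 3-in-a-row wins.
Playing within two cells of an existing X lets the opponent win at once, so sensible play treats the cells i-2..i+2 around each X as dead. The player left with no safe cell loses, so this is a normal-play take-away game on strips of safe cells.
Placing X at cell i (0-indexed) of a strip of k safe cells leaves independent strips of sizes max(0, i-2) and max(0, k-i-3). Hence G(k) = mex{ G(max(0,i-2)) XOR G(max(0,k-i-3)) : 0 <= i < k }, with G(0) = 0.
G(1): splits (0,0):0^0=0 -> mex({0}) = 1
G(2): splits (0,0):0^0=0 -> mex({0}) = 1
G(3): splits (0,0):0^0=0 -> mex({0}) = 1
G(4): splits (0,1):0^1=1 (0,0):0^0=0 -> mex({0, 1}) = 2
G(5): splits (0,2):0^1=1 (0,1):0^1=1 (0,0):0^0=0 -> mex({0, 1}) = 2
G(6) = mex({1}) = 0
G(7) = mex({0, 1, 2}) = 3
G(8) = mex({0, 1, 2}) = 3
G(9) = mex({0, 2}) = 1
G(10) = mex({0, 2, 3}) = 1
G(11) = mex({0, 3}) = 1
G(12) = mex({1, 3}) = 0
G(13) = mex({0, 1, 2, 3}) = 4
G(14) = mex({0, 1, 2}) = 3
G(15) = mex({0, 1, 2}) = 3
G(16) = mex({0, 1, 2, 4}) = 3
G(17) = mex({0, 1, 3, 4}) = 2
G(18) = mex({0, 1, 3, 4}) = 2
G(19) = mex({0, 1, 3, 5}) = 2
G(20) = mex({0, 1, 2, 3, 5}) = 4
G(21) = mex({0, 1, 2, 3, 5}) = 4
G(22) = mex({1, 2, 6}) = 0
G(23) = mex({0, 1, 2, 3, 4, 6}) = 5
G(24) = mex({0, 1, 2, 3, 4}) = 5
G(25) = mex({0, 1, 3, 4, 7}) = 2
G(26) = mex({0, 1, 3, 4, 5, 7}) = 2
G(27) = mex({0, 1, 3, 5}) = 2
G(28) = mex({0, 1, 2, 5}) = 3
G(29) = mex({0, 1, 2, 4, 5, 6}) = 3
G(30) = mex({1, 2, 4, 6}) = 0
G(31) = mex({0, 1, 2, 3, 4, 6}) = 5
G(32) = mex({1, 2, 3, 4, 7}) = 0
G(33) = mex({0, 3, 7}) = 1
G(34) = mex({0, 2, 3, 5, 7}) = 1
G(35) = mex({0, 2, 3, 5, 6}) = 1
G(36) = mex({0, 1, 2, 5, 6}) = 3
G(37) = mex({0, 1, 2, 4, 5, 6}) = 3
G(38) = mex({0, 1, 2, 4}) = 3
G(39) = mex({0, 1, 2, 3, 4, 7}) = 5
G(40) = mex({0, 1, 2, 3, 4, 5, 7}) = 6
G(41) = mex({0, 1, 2, 3, 5, 7}) = 4
G(42) = mex({0, 1, 2, 3, 5, 6, 7}) = 4
G(43) = mex({0, 2, 3, 5, 6}) = 1
G(44) = mex({1, 2, 3, 4, 5, 6}) = 0
Therefore G(44) = 0.

0


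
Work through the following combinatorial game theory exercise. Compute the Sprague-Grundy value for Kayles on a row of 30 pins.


Kayles: a move removes 1 or 2 adjacent pins from a contiguous row.
Removing pins from a row of k leaves two independent rows (a, b) with a + b = k - 1 (one pin) or a + b = k - 2 (two pins); an end removal gives a = 0.
By Sprague-Grundy, G(k) = mex{ G(a) XOR G(b) } over all these splits. G(0) = 0.
G(1): splits (0,0):0^0=0 -> mex({0}) = 1
G(2): splits (0,1):0^1=1 (0,0):0^0=0 -> mex({0, 1}) = 2
G(3): splits (0,2):0^2=2 (1,1):1^1=0 (0,1):0^1=1 -> mex({0, 1, 2}) = 3
G(4): splits (0,3):0^3=3 (1,2):1^2=3 (0,2):0^2=2 (1,1):1^1=0 -> mex({0, 2, 3}) = 1
G(5): splits (0,4):0^1=1 (1,3):1^3=2 (2,2):2^2=0 (0,3):0^3=3 (1,2):1^2=3 -> mex({0, 1, 2, 3}) = 4
G(6) = mex({0, 1, 2, 4}) = 3
G(7) = mex({0, 1, 3, 4, 5}) = 2
G(8) = mex({0, 2, 3, 5, 6}) = 1
G(9) = mex({0, 1, 2, 3, 6, 7}) = 4
G(10) = mex({0, 1, 3, 4, 5, 7}) = 2
G(11) = mex({0, 1, 2, 3, 4, 5}) = 6
G(12) = mex({0, 1, 2, 3, 5, 6, 7}) = 4
G(13) = mex({0, 2, 3, 4, 6, 7}) = 1
G(14) = mex({0, 1, 4, 5, 6, 7}) = 2
G(15) = mex({0, 1, 2, 3, 4, 5, 6}) = 7
G(16) = mex({0, 2, 3, 5, 6, 7}) = 1
G(17) = mex({0, 1, 2, 3, 5, 6, 7}) = 4
G(18) = mex({0, 1, 2, 4, 5, 6}) = 3
G(19) = mex({0, 1, 3, 4, 5, 7}) = 2
G(20) = mex({0, 2, 3, 4, 5, 6, 7}) = 1
G(21) = mex({0, 1, 2, 3, 5, 6, 7}) = 4
G(22) = mex({0, 1, 2, 3, 4, 5, 7}) = 6
G(23) = mex({0, 1, 2, 3, 4, 5, 6}) = 7
G(24) = mex({0, 1, 2, 3, 5, 6, 7}) = 4
G(25) = mex({0, 2, 3, 4, 6, 7}) = 1
G(26) = mex({0, 1, 3, 4, 5, 6, 7}) = 2
G(27) = mex({0, 1, 2, 3, 4, 5, 6, 7}) = 8
G(28) = mex({0, 1, 2, 3, 4, 6, 7, 8}) = 5
G(29) = mex({0, 1, 2, 3, 5, 6, 7, 8, 9}) = 4
G(30) = mex({0, 1, 2, 3, 4, 5, 6, 9, 10}) = 7
Therefore G(30) = 7.

7


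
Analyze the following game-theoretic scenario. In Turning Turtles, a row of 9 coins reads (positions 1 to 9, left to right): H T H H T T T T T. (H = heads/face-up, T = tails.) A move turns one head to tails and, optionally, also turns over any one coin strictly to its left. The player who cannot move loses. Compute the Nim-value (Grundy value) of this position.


Coins: H T H H T T T T T
Key fact: a single head at position k behaves exactly like a Nim heap of size k (turning it to T and optionally flipping a coin at j < k corresponds to moving the heap from k to j, or to 0), and heads combine as a disjunctive sum (two heads at the same place would cancel, matching j XOR j = 0). So the Nim-value is the XOR of the 1-indexed positions of the heads.
Face-up positions (1-indexed): [1, 3, 4]
XOR 0 with 1: 0 XOR 1 = 1
XOR 1 with 3: 1 XOR 3 = 2
XOR 2 with 4: 2 XOR 4 = 6
Nim-value = 6

6


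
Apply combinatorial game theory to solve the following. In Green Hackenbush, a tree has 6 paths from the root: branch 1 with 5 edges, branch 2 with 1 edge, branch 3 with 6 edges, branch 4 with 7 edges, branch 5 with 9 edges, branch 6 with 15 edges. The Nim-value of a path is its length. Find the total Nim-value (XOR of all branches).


The tree has 6 branches from the ground vertex.
In Green Hackenbush, the Nim-value of a simple path of length k is k.
Branch 1: length 5, Nim-value = 5
Branch 2: length 1, Nim-value = 1
Branch 3: length 6, Nim-value = 6
Branch 4: length 7, Nim-value = 7
Branch 5: length 9, Nim-value = 9
Branch 6: length 15, Nim-value = 15
Total Nim-value = XOR of all branch values:
0 XOR 5 = 5
5 XOR 1 = 4
4 XOR 6 = 2
2 XOR 7 = 5
5 XOR 9 = 12
12 XOR 15 = 3
Nim-value of the tree = 3

3


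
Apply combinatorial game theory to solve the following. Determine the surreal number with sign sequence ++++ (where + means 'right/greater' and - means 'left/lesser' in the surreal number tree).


Sign expansion: ++++
Rule: track bounds (lo, hi), initially (-inf, +inf). On '+', the current value becomes lo and we move to the simplest number in (value, hi): value + 1 if hi = +inf, otherwise the midpoint (value + hi)/2. On '-', the current value becomes hi and we move to value - 1 if lo = -inf, otherwise the midpoint (lo + value)/2.
Start at 0.
Step 1: sign = +, move right. Bounds: (0, +inf). Value = 1
Step 2: sign = +, move right. Bounds: (1, +inf). Value = 2
Step 3: sign = +, move right. Bounds: (2, +inf). Value = 3
Step 4: sign = +, move right. Bounds: (3, +inf). Value = 4
The surreal number with sign expansion ++++ is 4.

4


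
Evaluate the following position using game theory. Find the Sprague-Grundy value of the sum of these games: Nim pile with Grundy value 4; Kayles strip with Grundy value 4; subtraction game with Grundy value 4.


By the Sprague-Grundy theorem, the Grundy value of a sum of games is the XOR of individual Grundy values.
Nim pile: Grundy value = 4. Running XOR: 0 XOR 4 = 4
Kayles strip: Grundy value = 4. Running XOR: 4 XOR 4 = 0
subtraction game: Grundy value = 4. Running XOR: 0 XOR 4 = 4
The combined Grundy value is 4.

4


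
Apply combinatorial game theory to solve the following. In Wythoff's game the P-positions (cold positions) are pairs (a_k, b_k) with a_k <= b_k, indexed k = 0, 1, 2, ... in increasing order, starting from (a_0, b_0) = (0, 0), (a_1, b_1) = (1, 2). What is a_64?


By Wythoff's theorem, a_k = floor(k * phi) and b_k = floor(k * phi^2) = a_k + k, where phi = (1 + sqrt(5))/2 is the golden ratio.
phi = (1 + sqrt(5))/2 = 1.618034
k = 64
k * phi = 64 * 1.618034 = 103.554175
a_64 = floor(k * phi) = 103

103


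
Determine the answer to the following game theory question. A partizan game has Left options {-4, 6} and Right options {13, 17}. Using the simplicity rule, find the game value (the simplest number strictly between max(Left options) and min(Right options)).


Left options: {-4, 6}, max = 6
Right options: {13, 17}, min = 13
All options are numbers and max(Left) < min(Right), so by the simplicity theorem the value is the simplest (earliest-born) number strictly between 6 and 13.
Integers 7 through 12 all lie strictly between 6 and 13.
Among integers, the simplest (lowest birthday = smallest |n|; 0 is born on day 0, +-n on day n) is 7.
No non-integer in the interval can be simpler: if x is a non-integer in the interval, then floor(x) or ceil(x) also lies in the interval (the interval contains an integer), and both are proper prefixes of x's sign expansion, i.e. born earlier. So the game value is 7.
Game value = 7

7


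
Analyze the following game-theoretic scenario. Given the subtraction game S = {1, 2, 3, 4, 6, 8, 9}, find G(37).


The subtraction set is S = {1, 2, 3, 4, 6, 8, 9}.
G(k) = mex{ G(k - s) : s in S, s <= k }. We compute iteratively: G(0) = 0.
G(1) = mex({0}) = 1
G(2) = mex({0, 1}) = 2
G(3) = mex({0, 1, 2}) = 3
G(4) = mex({0, 1, 2, 3}) = 4
G(5) = mex({1, 2, 3, 4}) = 0
G(6) = mex({0, 2, 3, 4}) = 1
G(7) = mex({0, 1, 3, 4}) = 2
G(8) = mex({0, 1, 2, 4}) = 3
G(9) = mex({0, 1, 2, 3}) = 4
G(10) = mex({1, 2, 3, 4}) = 0
G(11) = mex({0, 2, 3, 4}) = 1
G(12) = mex({0, 1, 3, 4}) = 2
G(13) = mex({0, 1, 2, 4}) = 3
Observe that G(5)..G(13) = 0, 1, 2, 3, 4, 0, 1, 2, 3 repeats G(0)..G(8) = 0, 1, 2, 3, 4, 0, 1, 2, 3.
For k >= max(S) = 9, G(k) is determined by the previous 9 values G(k-9)..G(k-1); a window of 9 consecutive values has recurred shifted by 5, so by induction G(k + 5) = G(k) for all k >= 0: the sequence is periodic from the start with period 5.
One period: G(0..4) = 0, 1, 2, 3, 4.
37 mod 5 = 2, so G(37) = G(2) = 2.

2


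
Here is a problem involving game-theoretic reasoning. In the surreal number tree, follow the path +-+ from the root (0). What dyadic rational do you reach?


Sign expansion: +-+
Rule: track bounds (lo, hi), initially (-inf, +inf). On '+', the current value becomes lo and we move to the simplest number in (value, hi): value + 1 if hi = +inf, otherwise the midpoint (value + hi)/2. On '-', the current value becomes hi and we move to value - 1 if lo = -inf, otherwise the midpoint (lo + value)/2.
Start at 0.
Step 1: sign = +, move right. Bounds: (0, +inf). Value = 1
Step 2: sign = -, move left. Bounds: (0, 1). Value = 1/2
Step 3: sign = +, move right. Bounds: (1/2, 1). Value = 3/4
The surreal number with sign expansion +-+ is 3/4.

3/4


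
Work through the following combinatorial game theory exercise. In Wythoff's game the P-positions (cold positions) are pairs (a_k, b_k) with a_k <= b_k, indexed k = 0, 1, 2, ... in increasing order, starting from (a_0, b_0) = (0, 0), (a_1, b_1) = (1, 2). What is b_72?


By Wythoff's theorem, a_k = floor(k * phi) and b_k = floor(k * phi^2) = a_k + k, where phi = (1 + sqrt(5))/2 is the golden ratio.
phi = (1 + sqrt(5))/2 = 1.618034
phi^2 = phi + 1 = 2.618034
k = 72
k * phi^2 = 72 * 2.618034 = 188.498447
b_72 = floor(k * phi^2) = 188 (check: a_72 + k = 116 + 72 = 188)

188


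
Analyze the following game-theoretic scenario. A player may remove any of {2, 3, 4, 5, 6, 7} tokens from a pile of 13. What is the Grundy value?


The subtraction set is S = {2, 3, 4, 5, 6, 7}.
G(k) = mex{ G(k - s) : s in S, s <= k }. We compute iteratively: G(0) = 0.
G(1) = mex({}) = 0
G(2) = mex({0}) = 1
G(3) = mex({0}) = 1
G(4) = mex({0, 1}) = 2
G(5) = mex({0, 1}) = 2
G(6) = mex({0, 1, 2}) = 3
G(7) = mex({0, 1, 2}) = 3
G(8) = mex({0, 1, 2, 3}) = 4
G(9) = mex({1, 2, 3}) = 0
G(10) = mex({1, 2, 3, 4}) = 0
G(11) = mex({0, 2, 3, 4}) = 1
G(12) = mex({0, 2, 3, 4}) = 1
G(13) = mex({0, 1, 3, 4}) = 2
Therefore G(13) = 2.

2


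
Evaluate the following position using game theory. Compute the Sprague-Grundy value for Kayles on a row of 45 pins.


Kayles: a move removes 1 or 2 adjacent pins from a contiguous row.
Removing pins from a row of k leaves two independent rows (a, b) with a + b = k - 1 (one pin) or a + b = k - 2 (two pins); an end removal gives a = 0.
By Sprague-Grundy, G(k) = mex{ G(a) XOR G(b) } over all these splits. G(0) = 0.
G(1): splits (0,0):0^0=0 -> mex({0}) = 1
G(2): splits (0,1):0^1=1 (0,0):0^0=0 -> mex({0, 1}) = 2
G(3): splits (0,2):0^2=2 (1,1):1^1=0 (0,1):0^1=1 -> mex({0, 1, 2}) = 3
G(4): splits (0,3):0^3=3 (1,2):1^2=3 (0,2):0^2=2 (1,1):1^1=0 -> mex({0, 2, 3}) = 1
G(5): splits (0,4):0^1=1 (1,3):1^3=2 (2,2):2^2=0 (0,3):0^3=3 (1,2):1^2=3 -> mex({0, 1, 2, 3}) = 4
G(6) = mex({0, 1, 2, 4}) = 3
G(7) = mex({0, 1, 3, 4, 5}) = 2
G(8) = mex({0, 2, 3, 5, 6}) = 1
G(9) = mex({0, 1, 2, 3, 6, 7}) = 4
G(10) = mex({0, 1, 3, 4, 5, 7}) = 2
G(11) = mex({0, 1, 2, 3, 4, 5}) = 6
G(12) = mex({0, 1, 2, 3, 5, 6, 7}) = 4
G(13) = mex({0, 2, 3, 4, 6, 7}) = 1
G(14) = mex({0, 1, 4, 5, 6, 7}) = 2
G(15) = mex({0, 1, 2, 3, 4, 5, 6}) = 7
G(16) = mex({0, 2, 3, 5, 6, 7}) = 1
G(17) = mex({0, 1, 2, 3, 5, 6, 7}) = 4
G(18) = mex({0, 1, 2, 4, 5, 6}) = 3
G(19) = mex({0, 1, 3, 4, 5, 7}) = 2
G(20) = mex({0, 2, 3, 4, 5, 6, 7}) = 1
G(21) = mex({0, 1, 2, 3, 5, 6, 7}) = 4
G(22) = mex({0, 1, 2, 3, 4, 5, 7}) = 6
G(23) = mex({0, 1, 2, 3, 4, 5, 6}) = 7
G(24) = mex({0, 1, 2, 3, 5, 6, 7}) = 4
G(25) = mex({0, 2, 3, 4, 6, 7}) = 1
G(26) = mex({0, 1, 3, 4, 5, 6, 7}) = 2
G(27) = mex({0, 1, 2, 3, 4, 5, 6, 7}) = 8
G(28) = mex({0, 1, 2, 3, 4, 6, 7, 8}) = 5
G(29) = mex({0, 1, 2, 3, 5, 6, 7, 8, 9}) = 4
G(30) = mex({0, 1, 2, 3, 4, 5, 6, 9, 10}) = 7
G(31) = mex({0, 1, 3, 4, 5, 7, 10, 11}) = 2
G(32) = mex({0, 2, 3, 4, 5, 6, 7, 9, 11}) = 1
G(33) = mex({0, 1, 2, 3, 4, 5, 6, 7, 9, 12}) = 8
G(34) = mex({0, 1, 2, 3, 4, 5, 7, 8, 11, 12}) = 6
G(35) = mex({0, 1, 2, 3, 4, 5, 6, 8, 9, 10, 11}) = 7
G(36) = mex({0, 1, 2, 3, 5, 6, 7, 9, 10}) = 4
G(37) = mex({0, 2, 3, 4, 6, 7, 9, 10, 11, 12}) = 1
G(38) = mex({0, 1, 3, 4, 5, 6, 7, 9, 10, 11, 12}) = 2
G(39) = mex({0, 1, 2, 4, 5, 6, 7, 9, 10, 12, 14}) = 3
G(40) = mex({0, 2, 3, 4, 6, 7, 11, 12, 14}) = 1
G(41) = mex({0, 1, 2, 3, 5, 6, 7, 9, 10, 11, 12}) = 4
G(42) = mex({0, 1, 2, 3, 4, 5, 6, 9, 10}) = 7
G(43) = mex({0, 1, 3, 4, 5, 7, 9, 10, 12, 15}) = 2
G(44) = mex({0, 2, 3, 4, 5, 6, 7, 9, 10, 12, 15}) = 1
G(45) = mex({0, 1, 2, 3, 4, 5, 6, 7, 9, 10, 12, 14}) = 8
Therefore G(45) = 8.

8


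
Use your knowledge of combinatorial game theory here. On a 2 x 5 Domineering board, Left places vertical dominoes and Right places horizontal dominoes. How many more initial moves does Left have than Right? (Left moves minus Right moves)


Board is 2 x 5 (rows x cols).
Left (vertical) placements: (rows-1) * cols = 1 * 5 = 5
Right (horizontal) placements: rows * (cols-1) = 2 * 4 = 8
Advantage = Left - Right = 5 - 8 = -3

-3


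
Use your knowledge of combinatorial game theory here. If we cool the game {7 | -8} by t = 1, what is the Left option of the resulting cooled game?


Original game: {7 | -8} (a switch {a | b} with a > b).
Cooling by t (for t below the temperature (a - b)/2 = 15/2) taxes each move by t: {a | b} cooled by t is {a - t | b + t}.
Cooling amount: t = 1
Cooled Left option: 7 - 1 = 6
Cooled Right option: -8 + 1 = -7
Cooled game: {6 | -7}
Left option = 6

6


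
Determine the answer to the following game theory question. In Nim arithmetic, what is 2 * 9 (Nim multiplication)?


Nim multiplication is bilinear over XOR: (u XOR v) * w = (u*w) XOR (v*w).
So we split each operand into its bit components and XOR the pairwise Nim products.
2 = 2 (as XOR of powers of 2).
9 = 1 + 8 (as XOR of powers of 2).
Using the standard Nim-product table on single bits:
  2*2 = 3,   2*4 = 8,   2*8 = 12,
  4*4 = 6,   4*8 = 11,  8*8 = 13,
and  1*x = x (identity), k*l = l*k (commutative).
Pairwise Nim products:
  2 * 1 = 2
  2 * 8 = 12
XOR them: 2 XOR 12 = 14.
Result: 2 * 9 = 14 (in Nim).

14


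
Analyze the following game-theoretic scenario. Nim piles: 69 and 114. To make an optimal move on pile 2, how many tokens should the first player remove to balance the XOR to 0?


Piles: 69 and 114
Current XOR: 69 XOR 114 = 55 (non-zero, so this is an N-position).
To make the XOR zero, we need to find a move that balances the piles.
For pile 2 (size 114): target = 114 XOR 55 = 69
We reduce pile 2 from 114 to 69.
Tokens removed: 114 - 69 = 45
Verification: 69 XOR 69 = 0

45


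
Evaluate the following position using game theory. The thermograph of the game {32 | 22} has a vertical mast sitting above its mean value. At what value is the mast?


Game = {32 | 22}, a switch {a | b} with numbers a > b.
Its thermograph has left wall a - t and right wall b + t, which meet at t = (a - b)/2, where both equal (a + b)/2. So the mast (mean value) is at (a + b)/2.
Mean = (32 + (22))/2 = 54/2 = 27

27


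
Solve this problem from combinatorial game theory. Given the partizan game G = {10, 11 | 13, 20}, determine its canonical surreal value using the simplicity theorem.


Left options: {10, 11}, max = 11
Right options: {13, 20}, min = 13
All options are numbers and max(Left) < min(Right), so by the simplicity theorem the value is the simplest (earliest-born) number strictly between 11 and 13.
The only integer strictly between 11 and 13 is 12.
No non-integer in the interval can be simpler: if x is a non-integer in the interval, then floor(x) or ceil(x) also lies in the interval (the interval contains an integer), and both are proper prefixes of x's sign expansion, i.e. born earlier. So the game value is 12.
Game value = 12

12


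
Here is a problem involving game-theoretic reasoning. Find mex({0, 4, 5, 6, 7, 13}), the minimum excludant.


Set = {0, 4, 5, 6, 7, 13}
0 is in the set.
1 is NOT in the set. This is the mex.
mex = 1

1


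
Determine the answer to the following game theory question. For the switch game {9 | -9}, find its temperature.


The game is {9 | -9}, a switch {a | b} with numbers a > b.
Cooling {a | b} by t gives {a - t | b + t}, which stops being hot when a - t = b + t, i.e. at t = (a - b)/2. So the temperature of a switch is (a - b)/2.
Temperature = (Left option - Right option) / 2
= (9 - (-9)) / 2
= 18 / 2
= 9

9


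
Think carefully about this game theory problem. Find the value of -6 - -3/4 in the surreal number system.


x = -6, y = -3/4
Converting to common denominator: 4
x = -24/4, y = -3/4
x - y = -6 - -3/4 = -21/4

-21/4


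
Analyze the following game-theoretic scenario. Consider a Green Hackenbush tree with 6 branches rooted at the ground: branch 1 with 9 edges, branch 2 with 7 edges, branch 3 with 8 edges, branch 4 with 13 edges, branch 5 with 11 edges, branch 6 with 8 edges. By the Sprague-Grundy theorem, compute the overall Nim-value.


The tree has 6 branches from the ground vertex.
In Green Hackenbush, the Nim-value of a simple path of length k is k.
Branch 1: length 9, Nim-value = 9
Branch 2: length 7, Nim-value = 7
Branch 3: length 8, Nim-value = 8
Branch 4: length 13, Nim-value = 13
Branch 5: length 11, Nim-value = 11
Branch 6: length 8, Nim-value = 8
Total Nim-value = XOR of all branch values:
0 XOR 9 = 9
9 XOR 7 = 14
14 XOR 8 = 6
6 XOR 13 = 11
11 XOR 11 = 0
0 XOR 8 = 8
Nim-value of the tree = 8

8


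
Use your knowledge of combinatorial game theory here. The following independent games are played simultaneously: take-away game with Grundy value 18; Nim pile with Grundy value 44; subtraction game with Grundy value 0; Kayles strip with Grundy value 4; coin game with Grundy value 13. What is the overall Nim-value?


By the Sprague-Grundy theorem, the Grundy value of a sum of games is the XOR of individual Grundy values.
take-away game: Grundy value = 18. Running XOR: 0 XOR 18 = 18
Nim pile: Grundy value = 44. Running XOR: 18 XOR 44 = 62
subtraction game: Grundy value = 0. Running XOR: 62 XOR 0 = 62
Kayles strip: Grundy value = 4. Running XOR: 62 XOR 4 = 58
coin game: Grundy value = 13. Running XOR: 58 XOR 13 = 55
The combined Grundy value is 55.

55


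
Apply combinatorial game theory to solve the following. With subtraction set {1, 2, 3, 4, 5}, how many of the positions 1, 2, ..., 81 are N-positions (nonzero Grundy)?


Subtraction set S = {1, 2, 3, 4, 5}, so G(n) = n mod 6.
G(n) = 0 when n is a multiple of 6.
Multiples of 6 in [1, 81]: 13
N-positions (nonzero Grundy) = 81 - 13 = 68

68


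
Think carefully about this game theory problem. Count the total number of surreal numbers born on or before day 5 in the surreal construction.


Day 0: {|} = 0 is born. Count = 1.
Day n: the number of surreal numbers born by day n is 2^(n+1) - 1.
By day 0: 2^1 - 1 = 1
By day 1: 2^2 - 1 = 3
By day 2: 2^3 - 1 = 7
By day 3: 2^4 - 1 = 15
By day 4: 2^5 - 1 = 31
By day 5: 2^6 - 1 = 63
By day 5: 63 surreal numbers.

63


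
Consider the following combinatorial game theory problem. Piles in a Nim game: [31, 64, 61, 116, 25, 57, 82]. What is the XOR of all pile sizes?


We need the XOR (exclusive or) of all pile sizes.
After XOR-ing pile 1 (size 31): 0 XOR 31 = 31
After XOR-ing pile 2 (size 64): 31 XOR 64 = 95
After XOR-ing pile 3 (size 61): 95 XOR 61 = 98
After XOR-ing pile 4 (size 116): 98 XOR 116 = 22
After XOR-ing pile 5 (size 25): 22 XOR 25 = 15
After XOR-ing pile 6 (size 57): 15 XOR 57 = 54
After XOR-ing pile 7 (size 82): 54 XOR 82 = 100
The Nim-value of this position is 100.

100


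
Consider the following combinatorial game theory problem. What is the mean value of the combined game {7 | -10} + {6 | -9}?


G1 = {7 | -10}, G2 = {6 | -9}
Each is a switch {a | b} with numbers a > b; its mean value is (a + b)/2, and mean value is additive over game sums: m(G1 + G2) = m(G1) + m(G2).
Mean of G1 = (7 + (-10))/2 = -3/2 = -3/2
Mean of G2 = (6 + (-9))/2 = -3/2 = -3/2
Mean of G1 + G2 = -3/2 + -3/2 = -3

-3


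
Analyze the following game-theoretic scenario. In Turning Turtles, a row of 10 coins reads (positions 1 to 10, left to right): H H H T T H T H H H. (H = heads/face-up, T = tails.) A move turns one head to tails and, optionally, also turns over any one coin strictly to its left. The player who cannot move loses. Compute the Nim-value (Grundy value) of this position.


Coins: H H H T T H T H H H
Key fact: a single head at position k behaves exactly like a Nim heap of size k (turning it to T and optionally flipping a coin at j < k corresponds to moving the heap from k to j, or to 0), and heads combine as a disjunctive sum (two heads at the same place would cancel, matching j XOR j = 0). So the Nim-value is the XOR of the 1-indexed positions of the heads.
Face-up positions (1-indexed): [1, 2, 3, 6, 8, 9, 10]
XOR 0 with 1: 0 XOR 1 = 1
XOR 1 with 2: 1 XOR 2 = 3
XOR 3 with 3: 3 XOR 3 = 0
XOR 0 with 6: 0 XOR 6 = 6
XOR 6 with 8: 6 XOR 8 = 14
XOR 14 with 9: 14 XOR 9 = 7
XOR 7 with 10: 7 XOR 10 = 13
Nim-value = 13

13


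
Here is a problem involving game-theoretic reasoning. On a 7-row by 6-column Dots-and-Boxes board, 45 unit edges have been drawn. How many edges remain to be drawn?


Grid: 7 x 6 boxes, i.e. 8 rows and 7 columns of dots.
Horizontal edges: (rows + 1) * cols = 8 * 6 = 48
Vertical edges: rows * (cols + 1) = 7 * 7 = 49
Total edges: 48 + 49 = 97
Edges drawn: 45
Remaining: 97 - 45 = 52

52


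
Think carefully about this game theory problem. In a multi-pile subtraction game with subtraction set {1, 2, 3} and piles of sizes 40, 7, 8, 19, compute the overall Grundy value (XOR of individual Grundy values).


Subtraction set: {1, 2, 3}
For this subtraction set, G(n) = n mod 4 (period = max + 1 = 4).
Pile 1 (size 40): G(40) = 40 mod 4 = 0
Pile 2 (size 7): G(7) = 7 mod 4 = 3
Pile 3 (size 8): G(8) = 8 mod 4 = 0
Pile 4 (size 19): G(19) = 19 mod 4 = 3
Total Grundy value = XOR of all: 0 XOR 3 XOR 0 XOR 3 = 0

0


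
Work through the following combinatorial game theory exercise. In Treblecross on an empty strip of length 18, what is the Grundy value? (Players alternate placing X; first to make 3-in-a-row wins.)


Treblecross: place X on empty cells; 3-in-a-row wins.
Playing within two cells of an existing X lets the opponent win at once, so sensible play treats the cells i-2..i+2 around each X as dead. The player left with no safe cell loses, so this is a normal-play take-away game on strips of safe cells.
Placing X at cell i (0-indexed) of a strip of k safe cells leaves independent strips of sizes max(0, i-2) and max(0, k-i-3). Hence G(k) = mex{ G(max(0,i-2)) XOR G(max(0,k-i-3)) : 0 <= i < k }, with G(0) = 0.
G(1): splits (0,0):0^0=0 -> mex({0}) = 1
G(2): splits (0,0):0^0=0 -> mex({0}) = 1
G(3): splits (0,0):0^0=0 -> mex({0}) = 1
G(4): splits (0,1):0^1=1 (0,0):0^0=0 -> mex({0, 1}) = 2
G(5): splits (0,2):0^1=1 (0,1):0^1=1 (0,0):0^0=0 -> mex({0, 1}) = 2
G(6) = mex({1}) = 0
G(7) = mex({0, 1, 2}) = 3
G(8) = mex({0, 1, 2}) = 3
G(9) = mex({0, 2}) = 1
G(10) = mex({0, 2, 3}) = 1
G(11) = mex({0, 3}) = 1
G(12) = mex({1, 3}) = 0
G(13) = mex({0, 1, 2, 3}) = 4
G(14) = mex({0, 1, 2}) = 3
G(15) = mex({0, 1, 2}) = 3
G(16) = mex({0, 1, 2, 4}) = 3
G(17) = mex({0, 1, 3, 4}) = 2
G(18) = mex({0, 1, 3, 4}) = 2
Therefore G(18) = 2.

2


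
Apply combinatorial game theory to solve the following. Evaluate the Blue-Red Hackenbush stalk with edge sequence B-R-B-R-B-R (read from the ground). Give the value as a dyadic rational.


Edges (from ground): B-R-B-R-B-R
By Berlekamp's sign-expansion rule, a Blue-Red Hackenbush stalk has the value of the surreal number whose sign sequence is the edge sequence with B -> + and R -> -.
Sign sequence: +-+-+-
Trace the sign expansion in the surreal number tree, starting from 0:
Edge 1: B (sign +) -> bounds (0, +inf), value = 1
Edge 2: R (sign -) -> bounds (0, 1), value = 1/2
Edge 3: B (sign +) -> bounds (1/2, 1), value = 3/4
Edge 4: R (sign -) -> bounds (1/2, 3/4), value = 5/8
Edge 5: B (sign +) -> bounds (5/8, 3/4), value = 11/16
Edge 6: R (sign -) -> bounds (5/8, 11/16), value = 21/32
Game value = 21/32

21/32


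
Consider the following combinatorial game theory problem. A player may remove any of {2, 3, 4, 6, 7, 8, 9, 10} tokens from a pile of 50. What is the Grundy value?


The subtraction set is S = {2, 3, 4, 6, 7, 8, 9, 10}.
G(k) = mex{ G(k - s) : s in S, s <= k }. We compute iteratively: G(0) = 0.
G(1) = mex({}) = 0
G(2) = mex({0}) = 1
G(3) = mex({0}) = 1
G(4) = mex({0, 1}) = 2
G(5) = mex({0, 1}) = 2
G(6) = mex({0, 1, 2}) = 3
G(7) = mex({0, 1, 2}) = 3
G(8) = mex({0, 1, 2, 3}) = 4
G(9) = mex({0, 1, 2, 3}) = 4
G(10) = mex({0, 1, 2, 3, 4}) = 5
G(11) = mex({0, 1, 2, 3, 4}) = 5
G(12) = mex({1, 2, 3, 4, 5}) = 0
G(13) = mex({1, 2, 3, 4, 5}) = 0
G(14) = mex({0, 2, 3, 4, 5}) = 1
G(15) = mex({0, 2, 3, 4, 5}) = 1
G(16) = mex({0, 1, 3, 4, 5}) = 2
G(17) = mex({0, 1, 3, 4, 5}) = 2
G(18) = mex({0, 1, 2, 4, 5}) = 3
G(19) = mex({0, 1, 2, 4, 5}) = 3
G(20) = mex({0, 1, 2, 3, 5}) = 4
G(21) = mex({0, 1, 2, 3, 5}) = 4
Observe that G(12)..G(21) = 0, 0, 1, 1, 2, 2, 3, 3, 4, 4 repeats G(0)..G(9) = 0, 0, 1, 1, 2, 2, 3, 3, 4, 4.
For k >= max(S) = 10, G(k) is determined by the previous 10 values G(k-10)..G(k-1); a window of 10 consecutive values has recurred shifted by 12, so by induction G(k + 12) = G(k) for all k >= 0: the sequence is periodic from the start with period 12.
One period: G(0..11) = 0, 0, 1, 1, 2, 2, 3, 3, 4, 4, 5, 5.
50 mod 12 = 2, so G(50) = G(2) = 1.

1


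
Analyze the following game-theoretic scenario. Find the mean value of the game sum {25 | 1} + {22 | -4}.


G1 = {25 | 1}, G2 = {22 | -4}
Each is a switch {a | b} with numbers a > b; its mean value is (a + b)/2, and mean value is additive over game sums: m(G1 + G2) = m(G1) + m(G2).
Mean of G1 = (25 + (1))/2 = 26/2 = 13
Mean of G2 = (22 + (-4))/2 = 18/2 = 9
Mean of G1 + G2 = 13 + 9 = 22

22


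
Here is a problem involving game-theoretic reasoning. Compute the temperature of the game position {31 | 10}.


The game is {31 | 10}, a switch {a | b} with numbers a > b.
Cooling {a | b} by t gives {a - t | b + t}, which stops being hot when a - t = b + t, i.e. at t = (a - b)/2. So the temperature of a switch is (a - b)/2.
Temperature = (Left option - Right option) / 2
= (31 - (10)) / 2
= 21 / 2
= 21/2

21/2


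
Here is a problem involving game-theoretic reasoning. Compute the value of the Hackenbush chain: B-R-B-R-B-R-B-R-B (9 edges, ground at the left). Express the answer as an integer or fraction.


Edges (from ground): B-R-B-R-B-R-B-R-B
By Berlekamp's sign-expansion rule, a Blue-Red Hackenbush stalk has the value of the surreal number whose sign sequence is the edge sequence with B -> + and R -> -.
Sign sequence: +-+-+-+-+
Trace the sign expansion in the surreal number tree, starting from 0:
Edge 1: B (sign +) -> bounds (0, +inf), value = 1
Edge 2: R (sign -) -> bounds (0, 1), value = 1/2
Edge 3: B (sign +) -> bounds (1/2, 1), value = 3/4
Edge 4: R (sign -) -> bounds (1/2, 3/4), value = 5/8
Edge 5: B (sign +) -> bounds (5/8, 3/4), value = 11/16
Edge 6: R (sign -) -> bounds (5/8, 11/16), value = 21/32
Edge 7: B (sign +) -> bounds (21/32, 11/16), value = 43/64
Edge 8: R (sign -) -> bounds (21/32, 43/64), value = 85/128
Edge 9: B (sign +) -> bounds (85/128, 43/64), value = 171/256
Game value = 171/256

171/256


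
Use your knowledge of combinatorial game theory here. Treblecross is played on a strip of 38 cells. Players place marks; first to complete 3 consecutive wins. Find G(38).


Treblecross: place X on empty cells; 3-in-a-row wins.
Playing within two cells of an existing X lets the opponent win at once, so sensible play treats the cells i-2..i+2 around each X as dead. The player left with no safe cell loses, so this is a normal-play take-away game on strips of safe cells.
Placing X at cell i (0-indexed) of a strip of k safe cells leaves independent strips of sizes max(0, i-2) and max(0, k-i-3). Hence G(k) = mex{ G(max(0,i-2)) XOR G(max(0,k-i-3)) : 0 <= i < k }, with G(0) = 0.
G(1): splits (0,0):0^0=0 -> mex({0}) = 1
G(2): splits (0,0):0^0=0 -> mex({0}) = 1
G(3): splits (0,0):0^0=0 -> mex({0}) = 1
G(4): splits (0,1):0^1=1 (0,0):0^0=0 -> mex({0, 1}) = 2
G(5): splits (0,2):0^1=1 (0,1):0^1=1 (0,0):0^0=0 -> mex({0, 1}) = 2
G(6) = mex({1}) = 0
G(7) = mex({0, 1, 2}) = 3
G(8) = mex({0, 1, 2}) = 3
G(9) = mex({0, 2}) = 1
G(10) = mex({0, 2, 3}) = 1
G(11) = mex({0, 3}) = 1
G(12) = mex({1, 3}) = 0
G(13) = mex({0, 1, 2, 3}) = 4
G(14) = mex({0, 1, 2}) = 3
G(15) = mex({0, 1, 2}) = 3
G(16) = mex({0, 1, 2, 4}) = 3
G(17) = mex({0, 1, 3, 4}) = 2
G(18) = mex({0, 1, 3, 4}) = 2
G(19) = mex({0, 1, 3, 5}) = 2
G(20) = mex({0, 1, 2, 3, 5}) = 4
G(21) = mex({0, 1, 2, 3, 5}) = 4
G(22) = mex({1, 2, 6}) = 0
G(23) = mex({0, 1, 2, 3, 4, 6}) = 5
G(24) = mex({0, 1, 2, 3, 4}) = 5
G(25) = mex({0, 1, 3, 4, 7}) = 2
G(26) = mex({0, 1, 3, 4, 5, 7}) = 2
G(27) = mex({0, 1, 3, 5}) = 2
G(28) = mex({0, 1, 2, 5}) = 3
G(29) = mex({0, 1, 2, 4, 5, 6}) = 3
G(30) = mex({1, 2, 4, 6}) = 0
G(31) = mex({0, 1, 2, 3, 4, 6}) = 5
G(32) = mex({1, 2, 3, 4, 7}) = 0
G(33) = mex({0, 3, 7}) = 1
G(34) = mex({0, 2, 3, 5, 7}) = 1
G(35) = mex({0, 2, 3, 5, 6}) = 1
G(36) = mex({0, 1, 2, 5, 6}) = 3
G(37) = mex({0, 1, 2, 4, 5, 6}) = 3
G(38) = mex({0, 1, 2, 4}) = 3
Therefore G(38) = 3.

3


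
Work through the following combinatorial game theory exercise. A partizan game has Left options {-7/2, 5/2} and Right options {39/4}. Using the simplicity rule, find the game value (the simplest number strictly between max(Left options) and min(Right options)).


Left options: {-7/2, 5/2}, max = 5/2
Right options: {39/4}, min = 39/4
All options are numbers and max(Left) < min(Right), so by the simplicity theorem the value is the simplest (earliest-born) number strictly between 5/2 and 39/4.
Integers 3 through 9 all lie strictly between 5/2 and 39/4.
Among integers, the simplest (lowest birthday = smallest |n|; 0 is born on day 0, +-n on day n) is 3.
No non-integer in the interval can be simpler: if x is a non-integer in the interval, then floor(x) or ceil(x) also lies in the interval (the interval contains an integer), and both are proper prefixes of x's sign expansion, i.e. born earlier. So the game value is 3.
Game value = 3

3


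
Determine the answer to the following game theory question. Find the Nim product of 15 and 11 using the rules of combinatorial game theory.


Nim multiplication is bilinear over XOR: (u XOR v) * w = (u*w) XOR (v*w).
So we split each operand into its bit components and XOR the pairwise Nim products.
15 = 1 + 2 + 4 + 8 (as XOR of powers of 2).
11 = 1 + 2 + 8 (as XOR of powers of 2).
Using the standard Nim-product table on single bits:
  2*2 = 3,   2*4 = 8,   2*8 = 12,
  4*4 = 6,   4*8 = 11,  8*8 = 13,
and  1*x = x (identity), k*l = l*k (commutative).
Pairwise Nim products:
  1 * 1 = 1
  1 * 2 = 2
  1 * 8 = 8
  2 * 1 = 2
  2 * 2 = 3
  2 * 8 = 12
  4 * 1 = 4
  4 * 2 = 8
  4 * 8 = 11
  8 * 1 = 8
  8 * 2 = 12
  8 * 8 = 13
XOR them: 1 XOR 2 XOR 8 XOR 2 XOR 3 XOR 12 XOR 4 XOR 8 XOR 11 XOR 8 XOR 12 XOR 13 = 8.
Result: 15 * 11 = 8 (in Nim).

8


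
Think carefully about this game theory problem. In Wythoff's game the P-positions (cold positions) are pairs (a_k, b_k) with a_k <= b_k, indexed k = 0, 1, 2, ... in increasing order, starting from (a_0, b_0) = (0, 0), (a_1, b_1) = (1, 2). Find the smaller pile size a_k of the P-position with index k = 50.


By Wythoff's theorem, a_k = floor(k * phi) and b_k = floor(k * phi^2) = a_k + k, where phi = (1 + sqrt(5))/2 is the golden ratio.
phi = (1 + sqrt(5))/2 = 1.618034
k = 50
k * phi = 50 * 1.618034 = 80.901699
a_50 = floor(k * phi) = 80

80


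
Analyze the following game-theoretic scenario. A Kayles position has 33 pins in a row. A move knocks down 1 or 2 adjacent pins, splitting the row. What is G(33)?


Kayles: a move removes 1 or 2 adjacent pins from a contiguous row.
Removing pins from a row of k leaves two independent rows (a, b) with a + b = k - 1 (one pin) or a + b = k - 2 (two pins); an end removal gives a = 0.
By Sprague-Grundy, G(k) = mex{ G(a) XOR G(b) } over all these splits. G(0) = 0.
G(1): splits (0,0):0^0=0 -> mex({0}) = 1
G(2): splits (0,1):0^1=1 (0,0):0^0=0 -> mex({0, 1}) = 2
G(3): splits (0,2):0^2=2 (1,1):1^1=0 (0,1):0^1=1 -> mex({0, 1, 2}) = 3
G(4): splits (0,3):0^3=3 (1,2):1^2=3 (0,2):0^2=2 (1,1):1^1=0 -> mex({0, 2, 3}) = 1
G(5): splits (0,4):0^1=1 (1,3):1^3=2 (2,2):2^2=0 (0,3):0^3=3 (1,2):1^2=3 -> mex({0, 1, 2, 3}) = 4
G(6) = mex({0, 1, 2, 4}) = 3
G(7) = mex({0, 1, 3, 4, 5}) = 2
G(8) = mex({0, 2, 3, 5, 6}) = 1
G(9) = mex({0, 1, 2, 3, 6, 7}) = 4
G(10) = mex({0, 1, 3, 4, 5, 7}) = 2
G(11) = mex({0, 1, 2, 3, 4, 5}) = 6
G(12) = mex({0, 1, 2, 3, 5, 6, 7}) = 4
G(13) = mex({0, 2, 3, 4, 6, 7}) = 1
G(14) = mex({0, 1, 4, 5, 6, 7}) = 2
G(15) = mex({0, 1, 2, 3, 4, 5, 6}) = 7
G(16) = mex({0, 2, 3, 5, 6, 7}) = 1
G(17) = mex({0, 1, 2, 3, 5, 6, 7}) = 4
G(18) = mex({0, 1, 2, 4, 5, 6}) = 3
G(19) = mex({0, 1, 3, 4, 5, 7}) = 2
G(20) = mex({0, 2, 3, 4, 5, 6, 7}) = 1
G(21) = mex({0, 1, 2, 3, 5, 6, 7}) = 4
G(22) = mex({0, 1, 2, 3, 4, 5, 7}) = 6
G(23) = mex({0, 1, 2, 3, 4, 5, 6}) = 7
G(24) = mex({0, 1, 2, 3, 5, 6, 7}) = 4
G(25) = mex({0, 2, 3, 4, 6, 7}) = 1
G(26) = mex({0, 1, 3, 4, 5, 6, 7}) = 2
G(27) = mex({0, 1, 2, 3, 4, 5, 6, 7}) = 8
G(28) = mex({0, 1, 2, 3, 4, 6, 7, 8}) = 5
G(29) = mex({0, 1, 2, 3, 5, 6, 7, 8, 9}) = 4
G(30) = mex({0, 1, 2, 3, 4, 5, 6, 9, 10}) = 7
G(31) = mex({0, 1, 3, 4, 5, 7, 10, 11}) = 2
G(32) = mex({0, 2, 3, 4, 5, 6, 7, 9, 11}) = 1
G(33) = mex({0, 1, 2, 3, 4, 5, 6, 7, 9, 12}) = 8
Therefore G(33) = 8.

8
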